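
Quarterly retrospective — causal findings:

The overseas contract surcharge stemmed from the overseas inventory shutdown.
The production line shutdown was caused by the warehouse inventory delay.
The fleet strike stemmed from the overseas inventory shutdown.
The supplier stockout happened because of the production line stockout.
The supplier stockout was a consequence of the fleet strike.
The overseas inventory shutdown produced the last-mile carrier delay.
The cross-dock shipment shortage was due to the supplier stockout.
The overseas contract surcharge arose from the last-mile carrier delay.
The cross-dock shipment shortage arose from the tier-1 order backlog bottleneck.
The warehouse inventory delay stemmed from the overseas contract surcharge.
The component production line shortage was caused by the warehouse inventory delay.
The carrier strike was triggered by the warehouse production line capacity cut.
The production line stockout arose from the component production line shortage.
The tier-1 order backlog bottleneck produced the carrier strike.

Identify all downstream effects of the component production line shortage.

Direct effects: the production line stockout.
2 steps out: the supplier stockout.
3 steps out: the cross-dock shipment shortage.
Not reachable from it: the overseas inventory shutdown, the last-mile carrier delay, the fleet strike, the overseas contract surcharge, the warehouse inventory delay, the production line shutdown, the warehouse production line capacity cut, the tier-1 order backlog bottleneck, the carrier strike.

the cross-dock shipment shortage, the production line stockout, the supplier stockout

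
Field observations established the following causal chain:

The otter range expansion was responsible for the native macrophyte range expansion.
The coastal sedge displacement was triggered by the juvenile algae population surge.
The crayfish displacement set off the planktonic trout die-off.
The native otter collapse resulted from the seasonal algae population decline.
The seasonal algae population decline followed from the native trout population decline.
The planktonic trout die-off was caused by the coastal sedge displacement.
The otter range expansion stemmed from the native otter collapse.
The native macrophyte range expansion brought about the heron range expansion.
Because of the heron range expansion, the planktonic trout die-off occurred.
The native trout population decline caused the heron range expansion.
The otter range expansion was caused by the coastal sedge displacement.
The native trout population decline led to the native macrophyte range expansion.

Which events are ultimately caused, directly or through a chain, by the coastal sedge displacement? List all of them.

the heron range expansion, the native macrophyte range expansion, the otter range expansion, the planktonic trout die-off

Direct effects: the otter range expansion, the planktonic trout die-off.
2 steps out: the native macrophyte range expansion.
3 steps out: the heron range expansion.
Not reachable from it: the native trout population decline, the seasonal algae population decline, the native otter collapse, the juvenile algae population surge, the crayfish displacement.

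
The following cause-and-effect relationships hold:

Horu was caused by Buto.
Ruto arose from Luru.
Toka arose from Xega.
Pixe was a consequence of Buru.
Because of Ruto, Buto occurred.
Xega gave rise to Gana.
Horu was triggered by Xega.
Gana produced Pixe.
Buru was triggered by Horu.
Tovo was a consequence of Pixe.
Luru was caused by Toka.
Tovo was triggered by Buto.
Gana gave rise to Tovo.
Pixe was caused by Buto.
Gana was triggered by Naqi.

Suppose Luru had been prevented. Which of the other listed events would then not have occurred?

Buto, Ruto

Downstream of Luru: Ruto, Buto, Horu, Buru, Pixe, Tovo.
Of those, still caused via another path: Horu, Buru, Pixe, Tovo.
The remainder have no surviving cause.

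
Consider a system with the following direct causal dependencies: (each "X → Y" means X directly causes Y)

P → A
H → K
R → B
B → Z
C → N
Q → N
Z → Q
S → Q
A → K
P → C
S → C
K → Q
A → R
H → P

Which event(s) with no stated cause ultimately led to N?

H, S

Tracing upstream from N: N ← Q ← K ← H.
A separate upstream branch: N ← Q ← S.
Each of those chain origins has no stated cause.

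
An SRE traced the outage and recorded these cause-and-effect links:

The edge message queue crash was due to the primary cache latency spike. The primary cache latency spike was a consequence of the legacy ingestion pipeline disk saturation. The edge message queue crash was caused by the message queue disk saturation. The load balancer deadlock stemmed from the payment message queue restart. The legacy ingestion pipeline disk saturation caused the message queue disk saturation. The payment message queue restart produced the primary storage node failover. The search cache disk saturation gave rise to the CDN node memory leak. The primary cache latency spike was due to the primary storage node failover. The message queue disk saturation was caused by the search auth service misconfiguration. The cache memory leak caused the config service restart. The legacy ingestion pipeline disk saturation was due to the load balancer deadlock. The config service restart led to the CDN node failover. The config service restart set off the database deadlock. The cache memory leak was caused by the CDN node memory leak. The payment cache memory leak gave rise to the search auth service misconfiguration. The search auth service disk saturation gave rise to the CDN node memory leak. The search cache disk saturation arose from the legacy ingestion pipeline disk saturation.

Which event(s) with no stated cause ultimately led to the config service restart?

Tracing upstream from the config service restart: the config service restart ← the cache memory leak ← the CDN node memory leak ← the search cache disk saturation ← the legacy ingestion pipeline disk saturation ← the load balancer deadlock ← the payment message queue restart.
A separate upstream branch: the config service restart ← the cache memory leak ← the CDN node memory leak ← the search auth service disk saturation.
Each of those chain origins has no stated cause.

the payment message queue restart, the search auth service disk saturation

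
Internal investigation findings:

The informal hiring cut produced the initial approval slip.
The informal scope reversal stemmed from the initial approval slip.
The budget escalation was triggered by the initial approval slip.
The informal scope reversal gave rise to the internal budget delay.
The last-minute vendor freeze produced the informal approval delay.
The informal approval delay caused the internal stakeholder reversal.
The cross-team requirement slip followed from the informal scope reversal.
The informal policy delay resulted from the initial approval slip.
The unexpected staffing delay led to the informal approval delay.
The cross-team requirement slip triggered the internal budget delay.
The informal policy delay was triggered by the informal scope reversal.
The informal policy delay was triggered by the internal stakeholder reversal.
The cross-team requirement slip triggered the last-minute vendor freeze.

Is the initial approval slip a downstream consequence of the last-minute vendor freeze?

No

The last-minute vendor freeze leads to the informal approval delay, the internal stakeholder reversal, the informal policy delay; the initial approval slip is not among them.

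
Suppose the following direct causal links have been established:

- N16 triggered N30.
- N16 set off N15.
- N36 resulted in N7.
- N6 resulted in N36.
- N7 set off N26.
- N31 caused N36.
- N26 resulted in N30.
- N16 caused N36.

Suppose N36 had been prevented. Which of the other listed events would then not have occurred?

N26, N7

Downstream of N36: N7, N26, N30.
Of those, still caused via another path: N30.
The remainder have no surviving cause.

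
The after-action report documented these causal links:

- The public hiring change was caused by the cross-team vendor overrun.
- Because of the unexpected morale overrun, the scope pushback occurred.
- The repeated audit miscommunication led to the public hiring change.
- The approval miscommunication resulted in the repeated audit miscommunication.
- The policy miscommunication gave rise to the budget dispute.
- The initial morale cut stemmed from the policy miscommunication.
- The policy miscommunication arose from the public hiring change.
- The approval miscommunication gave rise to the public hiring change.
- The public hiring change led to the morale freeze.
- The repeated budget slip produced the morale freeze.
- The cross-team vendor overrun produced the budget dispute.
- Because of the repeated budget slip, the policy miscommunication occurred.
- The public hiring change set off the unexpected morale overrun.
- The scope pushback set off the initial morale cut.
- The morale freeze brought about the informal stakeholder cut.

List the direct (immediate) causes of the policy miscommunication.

Upstream contributors include the approval miscommunication, the repeated audit miscommunication, the cross-team vendor overrun, but only the public hiring change, the repeated budget slip feed directly into the policy miscommunication.

the public hiring change, the repeated budget slip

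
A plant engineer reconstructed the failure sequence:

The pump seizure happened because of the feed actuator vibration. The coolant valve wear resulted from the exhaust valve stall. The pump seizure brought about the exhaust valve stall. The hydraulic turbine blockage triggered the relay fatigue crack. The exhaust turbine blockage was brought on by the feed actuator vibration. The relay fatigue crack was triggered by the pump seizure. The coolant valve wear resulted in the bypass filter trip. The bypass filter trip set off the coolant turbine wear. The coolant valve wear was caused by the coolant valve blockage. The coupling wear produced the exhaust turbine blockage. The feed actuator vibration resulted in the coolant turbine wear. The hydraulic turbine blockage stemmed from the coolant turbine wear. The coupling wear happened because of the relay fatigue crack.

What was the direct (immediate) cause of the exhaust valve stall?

the pump seizure

Upstream contributors include the feed actuator vibration, but only the pump seizure feeds directly into the exhaust valve stall.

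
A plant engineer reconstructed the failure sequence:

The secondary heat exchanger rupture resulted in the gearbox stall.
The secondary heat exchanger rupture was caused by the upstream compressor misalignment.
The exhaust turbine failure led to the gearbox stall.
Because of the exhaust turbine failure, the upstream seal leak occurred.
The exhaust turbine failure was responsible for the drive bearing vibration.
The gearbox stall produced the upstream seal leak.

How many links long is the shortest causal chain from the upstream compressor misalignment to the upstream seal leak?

Shortest chain: the upstream compressor misalignment → the secondary heat exchanger rupture → the gearbox stall → the upstream seal leak.

3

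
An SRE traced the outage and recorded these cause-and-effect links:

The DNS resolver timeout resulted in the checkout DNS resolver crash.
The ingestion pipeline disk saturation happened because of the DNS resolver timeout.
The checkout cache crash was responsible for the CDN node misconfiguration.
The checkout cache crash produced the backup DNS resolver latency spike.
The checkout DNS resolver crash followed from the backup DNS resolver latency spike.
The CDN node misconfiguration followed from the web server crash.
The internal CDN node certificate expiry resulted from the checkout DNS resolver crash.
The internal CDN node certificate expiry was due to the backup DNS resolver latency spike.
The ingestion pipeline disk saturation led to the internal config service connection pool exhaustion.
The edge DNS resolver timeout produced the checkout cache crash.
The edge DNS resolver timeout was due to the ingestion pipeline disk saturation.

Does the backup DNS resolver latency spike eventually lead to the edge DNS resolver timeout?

No

The backup DNS resolver latency spike leads to the checkout DNS resolver crash, the internal CDN node certificate expiry; the edge DNS resolver timeout is not among them.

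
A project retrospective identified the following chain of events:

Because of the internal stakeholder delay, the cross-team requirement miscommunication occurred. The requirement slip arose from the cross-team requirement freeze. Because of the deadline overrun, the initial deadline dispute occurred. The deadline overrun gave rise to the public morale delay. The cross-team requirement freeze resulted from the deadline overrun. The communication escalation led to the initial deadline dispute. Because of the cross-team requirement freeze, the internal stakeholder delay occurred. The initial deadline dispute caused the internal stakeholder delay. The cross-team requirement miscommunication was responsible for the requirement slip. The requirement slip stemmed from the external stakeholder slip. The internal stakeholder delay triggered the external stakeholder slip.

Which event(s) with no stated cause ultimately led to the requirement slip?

the communication escalation, the deadline overrun

Tracing upstream from the requirement slip: the requirement slip ← the cross-team requirement freeze ← the deadline overrun.
A separate upstream branch: the requirement slip ← the cross-team requirement miscommunication ← the internal stakeholder delay ← the initial deadline dispute ← the communication escalation.
Each of those chain origins has no stated cause.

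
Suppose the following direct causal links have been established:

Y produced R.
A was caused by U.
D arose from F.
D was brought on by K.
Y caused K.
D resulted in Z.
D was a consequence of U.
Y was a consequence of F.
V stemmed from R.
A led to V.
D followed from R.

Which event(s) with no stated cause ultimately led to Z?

Tracing upstream from Z: Z ← D ← U.
A separate upstream branch: Z ← D ← F.
Each of those chain origins has no stated cause.

F, U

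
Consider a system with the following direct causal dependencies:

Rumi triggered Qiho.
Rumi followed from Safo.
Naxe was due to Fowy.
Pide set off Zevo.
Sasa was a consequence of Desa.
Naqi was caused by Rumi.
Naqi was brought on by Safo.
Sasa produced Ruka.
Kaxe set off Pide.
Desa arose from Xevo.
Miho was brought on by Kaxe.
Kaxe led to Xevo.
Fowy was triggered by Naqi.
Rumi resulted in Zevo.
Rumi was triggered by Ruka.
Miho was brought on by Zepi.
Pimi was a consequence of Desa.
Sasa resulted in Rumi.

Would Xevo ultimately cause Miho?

No

Xevo leads to Desa, Sasa, Ruka, Pimi, Rumi, Naqi, Qiho, Fowy, Naxe, Zevo; Miho is not among them.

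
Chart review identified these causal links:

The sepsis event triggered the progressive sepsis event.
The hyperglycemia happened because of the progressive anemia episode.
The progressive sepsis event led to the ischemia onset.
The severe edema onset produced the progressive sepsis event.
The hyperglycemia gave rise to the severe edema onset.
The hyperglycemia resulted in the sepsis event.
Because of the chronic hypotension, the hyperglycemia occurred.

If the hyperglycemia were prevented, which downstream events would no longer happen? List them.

the ischemia onset, the progressive sepsis event, the sepsis event, the severe edema onset

Downstream of the hyperglycemia: the sepsis event, the severe edema onset, the progressive sepsis event, the ischemia onset.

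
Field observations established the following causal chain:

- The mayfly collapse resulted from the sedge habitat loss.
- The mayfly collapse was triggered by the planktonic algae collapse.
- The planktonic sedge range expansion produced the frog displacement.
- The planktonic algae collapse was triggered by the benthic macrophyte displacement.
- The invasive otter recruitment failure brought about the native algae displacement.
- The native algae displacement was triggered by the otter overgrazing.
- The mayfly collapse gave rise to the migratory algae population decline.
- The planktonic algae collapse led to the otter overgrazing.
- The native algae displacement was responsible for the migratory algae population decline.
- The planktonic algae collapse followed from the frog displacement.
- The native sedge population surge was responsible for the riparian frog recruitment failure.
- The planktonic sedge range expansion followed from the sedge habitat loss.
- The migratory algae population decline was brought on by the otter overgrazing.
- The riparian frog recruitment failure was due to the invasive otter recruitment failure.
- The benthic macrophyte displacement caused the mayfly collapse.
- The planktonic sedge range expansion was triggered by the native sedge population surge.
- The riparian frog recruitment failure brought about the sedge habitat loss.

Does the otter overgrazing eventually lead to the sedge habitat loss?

The otter overgrazing leads to the native algae displacement, the migratory algae population decline; the sedge habitat loss is not among them.

No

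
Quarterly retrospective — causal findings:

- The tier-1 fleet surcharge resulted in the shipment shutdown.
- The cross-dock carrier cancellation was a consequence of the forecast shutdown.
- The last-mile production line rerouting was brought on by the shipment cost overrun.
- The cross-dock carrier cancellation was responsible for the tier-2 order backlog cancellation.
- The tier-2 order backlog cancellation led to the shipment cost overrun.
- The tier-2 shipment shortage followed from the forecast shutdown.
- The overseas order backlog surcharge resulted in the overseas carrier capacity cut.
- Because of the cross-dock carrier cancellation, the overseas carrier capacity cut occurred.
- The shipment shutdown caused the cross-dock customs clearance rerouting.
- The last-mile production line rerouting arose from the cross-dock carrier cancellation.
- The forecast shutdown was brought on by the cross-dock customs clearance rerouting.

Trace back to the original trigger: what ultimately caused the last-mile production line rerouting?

the tier-1 fleet surcharge

Tracing upstream from the last-mile production line rerouting: the last-mile production line rerouting ← the cross-dock carrier cancellation ← the forecast shutdown ← the cross-dock customs clearance rerouting ← the shipment shutdown ← the tier-1 fleet surcharge.
The tier-1 fleet surcharge has no stated cause, so it is the root.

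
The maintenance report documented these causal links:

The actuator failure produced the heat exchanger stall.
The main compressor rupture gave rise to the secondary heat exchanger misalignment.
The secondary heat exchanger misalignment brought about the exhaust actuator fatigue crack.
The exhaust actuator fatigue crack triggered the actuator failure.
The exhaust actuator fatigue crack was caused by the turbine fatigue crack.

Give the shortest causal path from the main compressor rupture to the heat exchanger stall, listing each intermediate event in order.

the main compressor rupture → the secondary heat exchanger misalignment → the exhaust actuator fatigue crack → the actuator failure → the heat exchanger stall

the main compressor rupture → the secondary heat exchanger misalignment
the secondary heat exchanger misalignment → the exhaust actuator fatigue crack
the exhaust actuator fatigue crack → the actuator failure
the actuator failure → the heat exchanger stall
Length: 4 steps.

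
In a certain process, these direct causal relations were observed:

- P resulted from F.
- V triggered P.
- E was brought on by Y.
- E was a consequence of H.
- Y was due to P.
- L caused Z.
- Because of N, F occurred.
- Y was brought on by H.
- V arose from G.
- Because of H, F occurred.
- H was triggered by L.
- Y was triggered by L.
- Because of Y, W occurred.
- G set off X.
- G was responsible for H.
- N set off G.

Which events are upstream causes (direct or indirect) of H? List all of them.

G, L, N

Immediate causes of H: L, G.
Further upstream: N.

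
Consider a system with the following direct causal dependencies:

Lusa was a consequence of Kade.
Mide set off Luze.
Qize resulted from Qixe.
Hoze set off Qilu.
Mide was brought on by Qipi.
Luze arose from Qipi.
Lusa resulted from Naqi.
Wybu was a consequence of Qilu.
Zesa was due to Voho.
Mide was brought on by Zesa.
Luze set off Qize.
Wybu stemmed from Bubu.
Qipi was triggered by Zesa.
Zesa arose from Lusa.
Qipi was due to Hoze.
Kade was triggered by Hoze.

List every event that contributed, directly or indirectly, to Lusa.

Hoze, Kade, Naqi

Immediate causes of Lusa: Kade, Naqi.
Further upstream: Hoze.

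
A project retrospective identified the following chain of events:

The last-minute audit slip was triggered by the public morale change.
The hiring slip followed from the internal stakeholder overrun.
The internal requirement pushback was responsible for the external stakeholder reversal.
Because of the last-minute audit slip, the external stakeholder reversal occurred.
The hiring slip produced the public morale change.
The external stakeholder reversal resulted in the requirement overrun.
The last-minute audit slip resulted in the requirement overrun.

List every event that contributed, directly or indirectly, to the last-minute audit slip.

the hiring slip, the internal stakeholder overrun, the public morale change

Immediate cause of the last-minute audit slip: the public morale change.
Further upstream: the internal stakeholder overrun, the hiring slip.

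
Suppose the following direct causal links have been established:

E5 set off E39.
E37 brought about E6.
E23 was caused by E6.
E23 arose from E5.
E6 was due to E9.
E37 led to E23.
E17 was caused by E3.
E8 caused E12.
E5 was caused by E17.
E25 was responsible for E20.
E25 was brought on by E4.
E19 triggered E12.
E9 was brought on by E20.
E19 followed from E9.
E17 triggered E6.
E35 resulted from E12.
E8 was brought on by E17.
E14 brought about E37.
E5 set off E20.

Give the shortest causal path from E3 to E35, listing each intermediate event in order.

E3 → E17
E17 → E8
E8 → E12
E12 → E35
Length: 4 steps.

E3 → E17 → E8 → E12 → E35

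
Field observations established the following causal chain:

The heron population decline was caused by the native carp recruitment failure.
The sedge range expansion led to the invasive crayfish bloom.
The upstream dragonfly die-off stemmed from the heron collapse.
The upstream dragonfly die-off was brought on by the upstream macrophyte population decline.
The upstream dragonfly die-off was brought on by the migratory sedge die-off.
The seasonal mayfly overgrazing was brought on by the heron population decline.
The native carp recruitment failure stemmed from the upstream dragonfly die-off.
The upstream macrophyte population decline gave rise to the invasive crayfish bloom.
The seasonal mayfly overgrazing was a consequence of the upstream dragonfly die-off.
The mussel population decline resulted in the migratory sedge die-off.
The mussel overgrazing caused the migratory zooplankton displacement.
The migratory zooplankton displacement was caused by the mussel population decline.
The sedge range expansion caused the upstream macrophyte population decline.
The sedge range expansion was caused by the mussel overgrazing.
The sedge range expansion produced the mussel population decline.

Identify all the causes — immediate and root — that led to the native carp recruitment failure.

the heron collapse, the migratory sedge die-off, the mussel overgrazing, the mussel population decline, the sedge range expansion, the upstream dragonfly die-off, the upstream macrophyte population decline

Immediate cause of the native carp recruitment failure: the upstream dragonfly die-off.
Further upstream: the heron collapse, the mussel overgrazing, the sedge range expansion, the mussel population decline, the upstream macrophyte population decline, the migratory sedge die-off.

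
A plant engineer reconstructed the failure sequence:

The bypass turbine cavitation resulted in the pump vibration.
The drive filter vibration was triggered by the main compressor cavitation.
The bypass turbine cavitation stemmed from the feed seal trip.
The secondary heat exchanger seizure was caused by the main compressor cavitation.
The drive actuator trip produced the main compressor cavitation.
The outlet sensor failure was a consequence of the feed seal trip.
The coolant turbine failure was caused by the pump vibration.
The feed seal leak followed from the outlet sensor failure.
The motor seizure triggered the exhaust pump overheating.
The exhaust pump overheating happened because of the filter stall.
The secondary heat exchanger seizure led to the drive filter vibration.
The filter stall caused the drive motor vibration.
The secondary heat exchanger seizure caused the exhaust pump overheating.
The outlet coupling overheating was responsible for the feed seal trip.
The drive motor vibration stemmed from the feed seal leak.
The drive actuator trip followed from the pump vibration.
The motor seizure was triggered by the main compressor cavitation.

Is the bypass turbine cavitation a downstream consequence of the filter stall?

No

The filter stall leads to the exhaust pump overheating, the drive motor vibration; the bypass turbine cavitation is not among them.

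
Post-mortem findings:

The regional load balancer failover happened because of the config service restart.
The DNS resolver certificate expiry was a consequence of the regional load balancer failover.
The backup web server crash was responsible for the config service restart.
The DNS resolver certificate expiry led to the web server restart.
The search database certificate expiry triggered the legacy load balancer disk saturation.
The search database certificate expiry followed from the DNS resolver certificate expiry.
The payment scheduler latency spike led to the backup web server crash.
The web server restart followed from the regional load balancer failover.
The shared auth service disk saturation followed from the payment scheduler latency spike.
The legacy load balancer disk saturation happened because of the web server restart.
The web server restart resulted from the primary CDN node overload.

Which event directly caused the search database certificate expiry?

the DNS resolver certificate expiry

Upstream contributors include the payment scheduler latency spike, the backup web server crash, the config service restart, the regional load balancer failover, but only the DNS resolver certificate expiry feeds directly into the search database certificate expiry.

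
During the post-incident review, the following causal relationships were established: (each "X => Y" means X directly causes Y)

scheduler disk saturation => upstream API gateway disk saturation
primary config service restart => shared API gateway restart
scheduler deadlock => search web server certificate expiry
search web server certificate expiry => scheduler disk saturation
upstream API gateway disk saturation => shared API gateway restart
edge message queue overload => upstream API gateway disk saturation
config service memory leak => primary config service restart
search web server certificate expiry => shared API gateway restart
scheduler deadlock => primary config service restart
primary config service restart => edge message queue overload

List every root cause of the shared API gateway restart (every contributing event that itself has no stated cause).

the config service memory leak, the scheduler deadlock

Tracing upstream from the shared API gateway restart: the shared API gateway restart ← the primary config service restart ← the scheduler deadlock.
A separate upstream branch: the shared API gateway restart ← the primary config service restart ← the config service memory leak.
Each of those chain origins has no stated cause.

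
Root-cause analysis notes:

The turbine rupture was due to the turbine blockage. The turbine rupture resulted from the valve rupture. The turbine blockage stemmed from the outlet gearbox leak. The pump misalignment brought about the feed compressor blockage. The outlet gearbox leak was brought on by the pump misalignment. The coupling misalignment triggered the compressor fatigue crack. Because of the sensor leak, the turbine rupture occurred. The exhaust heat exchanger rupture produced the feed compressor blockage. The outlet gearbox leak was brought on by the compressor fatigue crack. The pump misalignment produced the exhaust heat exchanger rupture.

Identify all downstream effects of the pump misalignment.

the exhaust heat exchanger rupture, the feed compressor blockage, the outlet gearbox leak, the turbine blockage, the turbine rupture

Direct effects: the outlet gearbox leak, the exhaust heat exchanger rupture, the feed compressor blockage.
2 steps out: the turbine blockage.
3 steps out: the turbine rupture.
Not reachable from it: the coupling misalignment, the compressor fatigue crack, the valve rupture, the sensor leak.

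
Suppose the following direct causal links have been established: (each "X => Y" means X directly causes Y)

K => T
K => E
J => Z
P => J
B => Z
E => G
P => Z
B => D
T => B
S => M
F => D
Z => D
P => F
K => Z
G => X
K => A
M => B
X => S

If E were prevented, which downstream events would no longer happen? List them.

Downstream of E: G, X, S, M, B, Z, D.
Of those, still caused via another path: B, Z, D.
The remainder have no surviving cause.

G, M, S, X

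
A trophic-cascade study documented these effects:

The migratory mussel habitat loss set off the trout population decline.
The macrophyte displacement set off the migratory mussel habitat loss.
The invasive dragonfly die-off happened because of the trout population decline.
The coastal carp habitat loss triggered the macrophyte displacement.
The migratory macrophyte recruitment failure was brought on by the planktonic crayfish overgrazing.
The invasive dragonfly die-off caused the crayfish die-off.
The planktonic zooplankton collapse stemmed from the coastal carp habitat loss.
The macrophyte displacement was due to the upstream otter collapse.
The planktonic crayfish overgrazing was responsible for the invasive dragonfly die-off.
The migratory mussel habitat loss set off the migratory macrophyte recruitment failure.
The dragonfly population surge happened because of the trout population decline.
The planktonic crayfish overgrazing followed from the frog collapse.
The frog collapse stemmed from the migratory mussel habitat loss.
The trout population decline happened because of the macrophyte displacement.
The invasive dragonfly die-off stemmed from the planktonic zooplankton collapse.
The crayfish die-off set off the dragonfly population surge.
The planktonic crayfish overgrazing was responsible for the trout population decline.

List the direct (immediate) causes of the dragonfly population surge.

the crayfish die-off, the trout population decline

Upstream contributors include the coastal carp habitat loss, the macrophyte displacement, the migratory mussel habitat loss, the planktonic zooplankton collapse, the frog collapse, the planktonic crayfish overgrazing, the invasive dragonfly die-off, the upstream otter collapse, but only the crayfish die-off, the trout population decline feed directly into the dragonfly population surge.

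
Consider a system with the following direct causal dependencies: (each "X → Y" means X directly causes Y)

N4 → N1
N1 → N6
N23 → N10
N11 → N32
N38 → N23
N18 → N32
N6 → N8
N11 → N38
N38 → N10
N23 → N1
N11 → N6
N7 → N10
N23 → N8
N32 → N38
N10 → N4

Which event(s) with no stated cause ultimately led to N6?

N11, N18, N7

Tracing upstream from N6: N6 ← N11.
A separate upstream branch: N6 ← N1 ← N4 ← N10 ← N7.
A separate upstream branch: N6 ← N1 ← N23 ← N38 ← N32 ← N18.
Each of those chain origins has no stated cause.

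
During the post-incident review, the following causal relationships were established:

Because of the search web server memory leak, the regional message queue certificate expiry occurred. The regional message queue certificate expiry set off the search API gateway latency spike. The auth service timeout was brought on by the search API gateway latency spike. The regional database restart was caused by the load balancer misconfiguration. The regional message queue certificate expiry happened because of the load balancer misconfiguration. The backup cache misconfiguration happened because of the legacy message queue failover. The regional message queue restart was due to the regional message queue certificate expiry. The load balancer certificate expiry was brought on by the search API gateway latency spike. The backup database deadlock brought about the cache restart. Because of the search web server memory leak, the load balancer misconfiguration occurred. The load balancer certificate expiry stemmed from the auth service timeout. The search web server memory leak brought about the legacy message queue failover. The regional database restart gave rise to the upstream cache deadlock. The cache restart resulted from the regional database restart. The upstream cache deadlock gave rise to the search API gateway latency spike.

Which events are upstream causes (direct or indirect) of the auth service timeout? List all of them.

the load balancer misconfiguration, the regional database restart, the regional message queue certificate expiry, the search API gateway latency spike, the search web server memory leak, the upstream cache deadlock

Immediate cause of the auth service timeout: the search API gateway latency spike.
Further upstream: the search web server memory leak, the load balancer misconfiguration, the regional message queue certificate expiry, the regional database restart, the upstream cache deadlock.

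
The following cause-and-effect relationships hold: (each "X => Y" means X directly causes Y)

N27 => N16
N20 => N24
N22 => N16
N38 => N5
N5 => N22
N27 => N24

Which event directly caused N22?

Upstream contributors include N38, but only N5 feeds directly into N22.

N5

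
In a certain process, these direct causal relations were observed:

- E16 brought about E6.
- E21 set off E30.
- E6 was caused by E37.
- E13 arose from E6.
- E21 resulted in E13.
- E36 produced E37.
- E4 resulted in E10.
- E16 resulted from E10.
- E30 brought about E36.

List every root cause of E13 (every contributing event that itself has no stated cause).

E21, E4

Tracing upstream from E13: E13 ← E21.
A separate upstream branch: E13 ← E6 ← E16 ← E10 ← E4.
Each of those chain origins has no stated cause.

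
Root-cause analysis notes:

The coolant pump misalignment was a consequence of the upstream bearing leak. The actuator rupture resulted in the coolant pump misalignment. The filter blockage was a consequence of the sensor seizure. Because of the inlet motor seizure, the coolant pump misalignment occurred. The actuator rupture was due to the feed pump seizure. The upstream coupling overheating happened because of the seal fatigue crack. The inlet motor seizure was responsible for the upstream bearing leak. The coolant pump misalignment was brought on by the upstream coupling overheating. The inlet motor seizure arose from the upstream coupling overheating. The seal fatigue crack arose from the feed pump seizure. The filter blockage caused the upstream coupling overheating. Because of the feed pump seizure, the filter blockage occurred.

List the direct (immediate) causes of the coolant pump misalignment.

the actuator rupture, the inlet motor seizure, the upstream bearing leak, the upstream coupling overheating

Upstream contributors include the feed pump seizure, the seal fatigue crack, the filter blockage, the sensor seizure, but only the actuator rupture, the inlet motor seizure, the upstream bearing leak, the upstream coupling overheating feed directly into the coolant pump misalignment.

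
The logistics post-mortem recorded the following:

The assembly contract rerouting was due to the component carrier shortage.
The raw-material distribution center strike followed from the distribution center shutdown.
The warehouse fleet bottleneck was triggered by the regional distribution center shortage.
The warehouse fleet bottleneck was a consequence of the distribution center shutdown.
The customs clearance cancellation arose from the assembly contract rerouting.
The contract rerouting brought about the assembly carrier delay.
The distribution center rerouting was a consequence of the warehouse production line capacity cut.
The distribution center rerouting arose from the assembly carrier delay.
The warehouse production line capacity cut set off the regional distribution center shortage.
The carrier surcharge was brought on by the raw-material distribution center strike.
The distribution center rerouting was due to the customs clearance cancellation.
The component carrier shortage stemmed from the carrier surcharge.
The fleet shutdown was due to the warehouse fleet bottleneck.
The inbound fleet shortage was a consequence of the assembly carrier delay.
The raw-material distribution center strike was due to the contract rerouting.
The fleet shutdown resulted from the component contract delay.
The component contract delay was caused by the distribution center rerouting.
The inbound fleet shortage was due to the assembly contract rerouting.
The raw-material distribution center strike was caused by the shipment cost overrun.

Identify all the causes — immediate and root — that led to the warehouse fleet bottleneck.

Immediate causes of the warehouse fleet bottleneck: the distribution center shutdown, the regional distribution center shortage.
Further upstream: the warehouse production line capacity cut.

the distribution center shutdown, the regional distribution center shortage, the warehouse production line capacity cut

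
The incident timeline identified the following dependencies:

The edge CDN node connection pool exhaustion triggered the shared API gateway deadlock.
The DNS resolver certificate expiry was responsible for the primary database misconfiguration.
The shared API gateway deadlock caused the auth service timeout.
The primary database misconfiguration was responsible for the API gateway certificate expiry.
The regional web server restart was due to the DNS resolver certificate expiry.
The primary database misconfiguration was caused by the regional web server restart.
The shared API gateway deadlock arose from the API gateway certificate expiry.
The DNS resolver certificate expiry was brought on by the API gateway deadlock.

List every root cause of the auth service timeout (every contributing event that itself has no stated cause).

the API gateway deadlock, the edge CDN node connection pool exhaustion

Tracing upstream from the auth service timeout: the auth service timeout ← the shared API gateway deadlock ← the API gateway certificate expiry ← the primary database misconfiguration ← the DNS resolver certificate expiry ← the API gateway deadlock.
A separate upstream branch: the auth service timeout ← the shared API gateway deadlock ← the edge CDN node connection pool exhaustion.
Each of those chain origins has no stated cause.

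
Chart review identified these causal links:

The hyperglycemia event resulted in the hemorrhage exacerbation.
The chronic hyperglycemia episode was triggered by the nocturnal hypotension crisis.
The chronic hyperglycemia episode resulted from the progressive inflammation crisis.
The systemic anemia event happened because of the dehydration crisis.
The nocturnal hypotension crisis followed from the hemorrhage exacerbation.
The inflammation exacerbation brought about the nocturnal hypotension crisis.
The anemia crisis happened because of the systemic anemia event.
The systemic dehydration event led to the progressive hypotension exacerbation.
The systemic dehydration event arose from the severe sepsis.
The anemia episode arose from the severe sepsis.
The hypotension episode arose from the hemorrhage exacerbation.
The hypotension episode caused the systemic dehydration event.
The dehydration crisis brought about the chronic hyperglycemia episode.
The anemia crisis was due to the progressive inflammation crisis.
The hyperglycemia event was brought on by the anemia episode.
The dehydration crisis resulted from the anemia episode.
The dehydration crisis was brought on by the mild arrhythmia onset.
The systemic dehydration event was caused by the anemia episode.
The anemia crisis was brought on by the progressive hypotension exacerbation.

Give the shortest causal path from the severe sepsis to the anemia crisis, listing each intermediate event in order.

the severe sepsis → the systemic dehydration event
the systemic dehydration event → the progressive hypotension exacerbation
the progressive hypotension exacerbation → the anemia crisis
Length: 3 steps.

the severe sepsis → the systemic dehydration event → the progressive hypotension exacerbation → the anemia crisis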